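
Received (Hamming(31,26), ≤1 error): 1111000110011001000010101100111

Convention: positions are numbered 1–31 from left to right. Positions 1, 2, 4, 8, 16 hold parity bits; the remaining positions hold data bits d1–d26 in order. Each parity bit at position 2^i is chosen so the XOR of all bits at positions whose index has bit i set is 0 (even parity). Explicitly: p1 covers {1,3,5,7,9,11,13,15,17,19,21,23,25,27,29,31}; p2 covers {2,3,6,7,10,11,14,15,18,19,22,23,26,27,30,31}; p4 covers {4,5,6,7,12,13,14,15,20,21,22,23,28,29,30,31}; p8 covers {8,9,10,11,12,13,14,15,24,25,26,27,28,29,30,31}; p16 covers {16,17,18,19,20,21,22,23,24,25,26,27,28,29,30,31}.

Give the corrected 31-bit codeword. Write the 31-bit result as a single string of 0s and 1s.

s1 (pos 1,3,5,7,9,11,13,15,17,19,21,23,25,27,29,31): 1⊕1⊕0⊕0⊕1⊕0⊕1⊕0⊕0⊕0⊕1⊕1⊕1⊕0⊕1⊕1 = 1
s2 (pos 2,3,6,7,10,11,14,15,18,19,22,23,26,27,30,31): 1⊕1⊕0⊕0⊕0⊕0⊕0⊕0⊕0⊕0⊕0⊕1⊕1⊕0⊕1⊕1 = 0
s4 (pos 4,5,6,7,12,13,14,15,20,21,22,23,28,29,30,31): 1⊕0⊕0⊕0⊕1⊕1⊕0⊕0⊕0⊕1⊕0⊕1⊕0⊕1⊕1⊕1 = 0
s8 (pos 8,9,10,11,12,13,14,15,24,25,26,27,28,29,30,31): 1⊕1⊕0⊕0⊕1⊕1⊕0⊕0⊕0⊕1⊕1⊕0⊕0⊕1⊕1⊕1 = 1
s16 (pos 16,17,18,19,20,21,22,23,24,25,26,27,28,29,30,31): 1⊕0⊕0⊕0⊕0⊕1⊕0⊕1⊕0⊕1⊕1⊕0⊕0⊕1⊕1⊕1 = 0
Syndrome s16…s1 = 01001 → error at position 9.
Flip position 9: 1111000110011001000010101100111 → 1111000100011001000010101100111

1111000100011001000010101100111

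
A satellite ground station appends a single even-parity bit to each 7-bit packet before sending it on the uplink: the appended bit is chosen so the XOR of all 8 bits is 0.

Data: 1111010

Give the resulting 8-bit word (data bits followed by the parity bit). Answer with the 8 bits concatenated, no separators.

11110101

XOR of the 7 data bits: 1⊕1⊕1⊕1⊕0⊕1⊕0 = 1
Parity bit = 1 (so all 8 bits XOR to 0).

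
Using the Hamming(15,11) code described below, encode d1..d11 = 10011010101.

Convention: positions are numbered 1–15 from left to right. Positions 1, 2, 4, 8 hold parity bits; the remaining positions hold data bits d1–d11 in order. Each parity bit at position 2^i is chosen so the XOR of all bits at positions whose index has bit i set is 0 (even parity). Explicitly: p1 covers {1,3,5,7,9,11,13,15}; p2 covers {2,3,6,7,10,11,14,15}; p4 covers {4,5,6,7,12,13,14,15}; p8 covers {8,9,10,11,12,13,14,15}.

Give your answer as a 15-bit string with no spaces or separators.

001100101010101

Place data at non-parity positions: p1 p2 1 p4 0 0 1 p8 1 0 1 0 1 0 1
p1 (pos 1,3,5,7,9,11,13,15): XOR of data positions = 1⊕0⊕1⊕1⊕1⊕1⊕1 = 0
p2 (pos 2,3,6,7,10,11,14,15): XOR of data positions = 1⊕0⊕1⊕0⊕1⊕0⊕1 = 0
p4 (pos 4,5,6,7,12,13,14,15): XOR of data positions = 0⊕0⊕1⊕0⊕1⊕0⊕1 = 1
p8 (pos 8,9,10,11,12,13,14,15): XOR of data positions = 1⊕0⊕1⊕0⊕1⊕0⊕1 = 0
Codeword: 001100101010101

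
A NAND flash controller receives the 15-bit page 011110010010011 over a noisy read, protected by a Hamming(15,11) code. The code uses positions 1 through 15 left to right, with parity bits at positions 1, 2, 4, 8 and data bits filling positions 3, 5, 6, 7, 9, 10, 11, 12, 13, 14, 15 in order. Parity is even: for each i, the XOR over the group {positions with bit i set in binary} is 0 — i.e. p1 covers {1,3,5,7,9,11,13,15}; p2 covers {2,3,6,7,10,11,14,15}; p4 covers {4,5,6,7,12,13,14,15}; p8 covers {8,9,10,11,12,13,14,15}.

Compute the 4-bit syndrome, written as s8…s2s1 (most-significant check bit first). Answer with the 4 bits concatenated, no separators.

s1 (pos 1,3,5,7,9,11,13,15): 0⊕1⊕1⊕0⊕0⊕1⊕0⊕1 = 0
s2 (pos 2,3,6,7,10,11,14,15): 1⊕1⊕0⊕0⊕0⊕1⊕1⊕1 = 1
s4 (pos 4,5,6,7,12,13,14,15): 1⊕1⊕0⊕0⊕0⊕0⊕1⊕1 = 0
s8 (pos 8,9,10,11,12,13,14,15): 1⊕0⊕0⊕1⊕0⊕0⊕1⊕1 = 0
Syndrome s8…s1 = 0010 → error at position 2.

0010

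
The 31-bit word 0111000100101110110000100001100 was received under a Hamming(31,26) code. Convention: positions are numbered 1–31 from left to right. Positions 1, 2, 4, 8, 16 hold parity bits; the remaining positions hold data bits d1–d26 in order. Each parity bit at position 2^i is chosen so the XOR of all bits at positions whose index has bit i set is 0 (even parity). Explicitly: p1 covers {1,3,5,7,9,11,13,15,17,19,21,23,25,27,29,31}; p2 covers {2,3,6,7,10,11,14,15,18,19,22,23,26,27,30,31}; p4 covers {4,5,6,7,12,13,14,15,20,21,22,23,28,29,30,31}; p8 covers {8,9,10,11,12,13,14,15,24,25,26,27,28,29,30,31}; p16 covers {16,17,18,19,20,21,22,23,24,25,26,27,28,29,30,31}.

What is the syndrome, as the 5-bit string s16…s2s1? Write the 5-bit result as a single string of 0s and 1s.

s1 (pos 1,3,5,7,9,11,13,15,17,19,21,23,25,27,29,31): 0⊕1⊕0⊕0⊕0⊕1⊕1⊕1⊕1⊕0⊕0⊕1⊕0⊕0⊕1⊕0 = 1
s2 (pos 2,3,6,7,10,11,14,15,18,19,22,23,26,27,30,31): 1⊕1⊕0⊕0⊕0⊕1⊕1⊕1⊕1⊕0⊕0⊕1⊕0⊕0⊕0⊕0 = 1
s4 (pos 4,5,6,7,12,13,14,15,20,21,22,23,28,29,30,31): 1⊕0⊕0⊕0⊕0⊕1⊕1⊕1⊕0⊕0⊕0⊕1⊕1⊕1⊕0⊕0 = 1
s8 (pos 8,9,10,11,12,13,14,15,24,25,26,27,28,29,30,31): 1⊕0⊕0⊕1⊕0⊕1⊕1⊕1⊕0⊕0⊕0⊕0⊕1⊕1⊕0⊕0 = 1
s16 (pos 16,17,18,19,20,21,22,23,24,25,26,27,28,29,30,31): 0⊕1⊕1⊕0⊕0⊕0⊕0⊕1⊕0⊕0⊕0⊕0⊕1⊕1⊕0⊕0 = 1
Syndrome s16…s1 = 11111 → error at position 31.

11111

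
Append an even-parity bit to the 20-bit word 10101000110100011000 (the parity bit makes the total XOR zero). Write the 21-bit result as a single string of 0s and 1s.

XOR of the 20 data bits: 1⊕0⊕1⊕0⊕1⊕0⊕0⊕0⊕1⊕1⊕0⊕1⊕0⊕0⊕0⊕1⊕1⊕0⊕0⊕0 = 0
Parity bit = 0 (so all 21 bits XOR to 0).

101010001101000110000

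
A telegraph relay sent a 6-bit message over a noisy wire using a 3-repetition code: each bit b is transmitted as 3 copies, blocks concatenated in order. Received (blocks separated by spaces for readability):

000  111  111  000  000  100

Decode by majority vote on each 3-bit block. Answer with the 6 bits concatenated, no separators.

011000

Block 1 (000): 0 ones → 0
Block 2 (111): 3 ones → 1
Block 3 (111): 3 ones → 1
Block 4 (000): 0 ones → 0
Block 5 (000): 0 ones → 0
Block 6 (100): 1 one → 0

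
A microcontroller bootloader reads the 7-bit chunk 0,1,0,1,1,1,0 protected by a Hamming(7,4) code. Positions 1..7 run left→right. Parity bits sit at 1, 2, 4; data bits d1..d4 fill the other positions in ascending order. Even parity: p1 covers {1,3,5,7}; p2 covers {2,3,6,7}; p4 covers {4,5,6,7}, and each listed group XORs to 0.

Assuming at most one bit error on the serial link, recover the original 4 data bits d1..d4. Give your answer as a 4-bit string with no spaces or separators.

s1 (pos 1,3,5,7): 0⊕0⊕1⊕0 = 1
s2 (pos 2,3,6,7): 1⊕0⊕1⊕0 = 0
s4 (pos 4,5,6,7): 1⊕1⊕1⊕0 = 1
Syndrome s4…s1 = 101 → error at position 5.
Flip position 5: 0101110 → 0101010
Read data bits from positions 3,5,6,7: 0010

0010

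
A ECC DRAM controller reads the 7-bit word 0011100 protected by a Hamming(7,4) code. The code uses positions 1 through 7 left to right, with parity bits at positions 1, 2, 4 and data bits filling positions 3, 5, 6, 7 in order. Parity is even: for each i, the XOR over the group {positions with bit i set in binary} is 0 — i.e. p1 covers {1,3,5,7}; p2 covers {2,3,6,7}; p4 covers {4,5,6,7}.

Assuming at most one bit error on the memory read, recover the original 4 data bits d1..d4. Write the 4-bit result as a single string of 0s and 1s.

1100

s1 (pos 1,3,5,7): 0⊕1⊕1⊕0 = 0
s2 (pos 2,3,6,7): 0⊕1⊕0⊕0 = 1
s4 (pos 4,5,6,7): 1⊕1⊕0⊕0 = 0
Syndrome s4…s1 = 010 → error at position 2.
Flip position 2: 0011100 → 0111100
Read data bits from positions 3,5,6,7: 1100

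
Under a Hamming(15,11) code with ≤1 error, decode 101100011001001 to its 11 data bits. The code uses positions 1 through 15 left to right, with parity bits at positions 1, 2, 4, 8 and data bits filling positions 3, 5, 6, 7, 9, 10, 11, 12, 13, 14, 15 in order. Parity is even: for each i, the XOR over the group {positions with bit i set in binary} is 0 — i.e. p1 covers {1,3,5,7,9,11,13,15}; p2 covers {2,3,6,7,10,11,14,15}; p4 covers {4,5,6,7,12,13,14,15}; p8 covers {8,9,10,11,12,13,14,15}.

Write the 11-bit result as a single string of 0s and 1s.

s1 (pos 1,3,5,7,9,11,13,15): 1⊕1⊕0⊕0⊕1⊕0⊕0⊕1 = 0
s2 (pos 2,3,6,7,10,11,14,15): 0⊕1⊕0⊕0⊕0⊕0⊕0⊕1 = 0
s4 (pos 4,5,6,7,12,13,14,15): 1⊕0⊕0⊕0⊕1⊕0⊕0⊕1 = 1
s8 (pos 8,9,10,11,12,13,14,15): 1⊕1⊕0⊕0⊕1⊕0⊕0⊕1 = 0
Syndrome s8…s1 = 0100 → error at position 4.
Flip position 4: 101100011001001 → 101000011001001
Read data bits from positions 3,5,6,7,9,10,11,12,13,14,15: 10001001001

10001001001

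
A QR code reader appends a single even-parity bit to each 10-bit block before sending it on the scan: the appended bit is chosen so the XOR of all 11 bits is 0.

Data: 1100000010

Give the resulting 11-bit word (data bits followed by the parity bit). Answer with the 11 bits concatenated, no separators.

XOR of the 10 data bits: 1⊕1⊕0⊕0⊕0⊕0⊕0⊕0⊕1⊕0 = 1
Parity bit = 1 (so all 11 bits XOR to 0).

11000000101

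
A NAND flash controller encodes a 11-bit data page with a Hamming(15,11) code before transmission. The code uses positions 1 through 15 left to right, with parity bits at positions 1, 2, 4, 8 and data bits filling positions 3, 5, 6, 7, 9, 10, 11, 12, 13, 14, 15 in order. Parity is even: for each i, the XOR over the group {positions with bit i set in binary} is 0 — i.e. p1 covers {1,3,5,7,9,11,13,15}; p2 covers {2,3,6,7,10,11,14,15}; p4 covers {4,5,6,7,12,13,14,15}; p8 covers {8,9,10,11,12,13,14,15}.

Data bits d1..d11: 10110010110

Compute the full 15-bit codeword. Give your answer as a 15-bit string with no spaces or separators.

011001110010110

Place data at non-parity positions: p1 p2 1 p4 0 1 1 p8 0 0 1 0 1 1 0
p1 (pos 1,3,5,7,9,11,13,15): XOR of data positions = 1⊕0⊕1⊕0⊕1⊕1⊕0 = 0
p2 (pos 2,3,6,7,10,11,14,15): XOR of data positions = 1⊕1⊕1⊕0⊕1⊕1⊕0 = 1
p4 (pos 4,5,6,7,12,13,14,15): XOR of data positions = 0⊕1⊕1⊕0⊕1⊕1⊕0 = 0
p8 (pos 8,9,10,11,12,13,14,15): XOR of data positions = 0⊕0⊕1⊕0⊕1⊕1⊕0 = 1
Codeword: 011001110010110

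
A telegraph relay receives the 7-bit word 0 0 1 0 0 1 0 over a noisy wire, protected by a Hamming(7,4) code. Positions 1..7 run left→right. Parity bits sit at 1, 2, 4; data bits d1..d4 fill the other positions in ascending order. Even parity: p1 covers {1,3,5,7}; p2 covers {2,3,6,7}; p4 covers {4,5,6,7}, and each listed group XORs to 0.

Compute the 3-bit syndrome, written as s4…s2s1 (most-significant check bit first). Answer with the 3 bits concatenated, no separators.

101

s1 (pos 1,3,5,7): 0⊕1⊕0⊕0 = 1
s2 (pos 2,3,6,7): 0⊕1⊕1⊕0 = 0
s4 (pos 4,5,6,7): 0⊕0⊕1⊕0 = 1
Syndrome s4…s1 = 101 → error at position 5.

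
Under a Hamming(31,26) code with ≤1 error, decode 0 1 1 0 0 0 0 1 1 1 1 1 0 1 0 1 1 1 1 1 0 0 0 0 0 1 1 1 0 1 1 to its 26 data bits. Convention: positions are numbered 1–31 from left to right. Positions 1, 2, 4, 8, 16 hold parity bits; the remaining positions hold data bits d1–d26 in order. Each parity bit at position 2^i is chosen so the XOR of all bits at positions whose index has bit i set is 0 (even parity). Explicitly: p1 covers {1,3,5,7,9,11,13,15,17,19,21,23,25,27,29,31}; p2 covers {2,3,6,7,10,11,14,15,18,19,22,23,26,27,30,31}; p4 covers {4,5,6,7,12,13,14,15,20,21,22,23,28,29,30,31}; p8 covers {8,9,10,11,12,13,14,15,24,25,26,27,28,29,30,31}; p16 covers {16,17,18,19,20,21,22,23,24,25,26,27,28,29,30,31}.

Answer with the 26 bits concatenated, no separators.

10001101010111100000111011

s1 (pos 1,3,5,7,9,11,13,15,17,19,21,23,25,27,29,31): 0⊕1⊕0⊕0⊕1⊕1⊕0⊕0⊕1⊕1⊕0⊕0⊕0⊕1⊕0⊕1 = 1
s2 (pos 2,3,6,7,10,11,14,15,18,19,22,23,26,27,30,31): 1⊕1⊕0⊕0⊕1⊕1⊕1⊕0⊕1⊕1⊕0⊕0⊕1⊕1⊕1⊕1 = 1
s4 (pos 4,5,6,7,12,13,14,15,20,21,22,23,28,29,30,31): 0⊕0⊕0⊕0⊕1⊕0⊕1⊕0⊕1⊕0⊕0⊕0⊕1⊕0⊕1⊕1 = 0
s8 (pos 8,9,10,11,12,13,14,15,24,25,26,27,28,29,30,31): 1⊕1⊕1⊕1⊕1⊕0⊕1⊕0⊕0⊕0⊕1⊕1⊕1⊕0⊕1⊕1 = 1
s16 (pos 16,17,18,19,20,21,22,23,24,25,26,27,28,29,30,31): 1⊕1⊕1⊕1⊕1⊕0⊕0⊕0⊕0⊕0⊕1⊕1⊕1⊕0⊕1⊕1 = 0
Syndrome s16…s1 = 01011 → error at position 11.
Flip position 11: 0110000111110101111100000111011 → 0110000111010101111100000111011
Read data bits from positions 3,5,6,7,9,10,11,12,13,14,15,17,18,19,20,21,22,23,24,25,26,27,28,29,30,31: 10001101010111100000111011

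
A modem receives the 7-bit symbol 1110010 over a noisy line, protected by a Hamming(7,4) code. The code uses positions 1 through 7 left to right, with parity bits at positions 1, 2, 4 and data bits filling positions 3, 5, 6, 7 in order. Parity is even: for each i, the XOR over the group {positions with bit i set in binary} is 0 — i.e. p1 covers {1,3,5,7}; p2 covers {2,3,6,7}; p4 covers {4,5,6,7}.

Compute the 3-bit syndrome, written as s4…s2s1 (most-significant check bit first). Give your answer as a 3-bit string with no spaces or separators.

s1 (pos 1,3,5,7): 1⊕1⊕0⊕0 = 0
s2 (pos 2,3,6,7): 1⊕1⊕1⊕0 = 1
s4 (pos 4,5,6,7): 0⊕0⊕1⊕0 = 1
Syndrome s4…s1 = 110 → error at position 6.

110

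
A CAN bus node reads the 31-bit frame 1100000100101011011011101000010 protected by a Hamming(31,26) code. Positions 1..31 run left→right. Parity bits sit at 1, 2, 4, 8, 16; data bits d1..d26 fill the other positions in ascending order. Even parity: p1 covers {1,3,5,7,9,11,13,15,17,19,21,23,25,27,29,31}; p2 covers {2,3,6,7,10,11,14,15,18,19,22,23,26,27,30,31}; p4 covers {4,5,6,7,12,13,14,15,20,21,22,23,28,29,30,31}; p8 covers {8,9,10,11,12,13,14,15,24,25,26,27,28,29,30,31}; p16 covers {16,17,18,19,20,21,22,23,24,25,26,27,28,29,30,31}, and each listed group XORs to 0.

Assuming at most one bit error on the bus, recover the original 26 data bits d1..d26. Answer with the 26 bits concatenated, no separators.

00000010101011011101000010

s1 (pos 1,3,5,7,9,11,13,15,17,19,21,23,25,27,29,31): 1⊕0⊕0⊕0⊕0⊕1⊕1⊕1⊕0⊕1⊕1⊕1⊕1⊕0⊕0⊕0 = 0
s2 (pos 2,3,6,7,10,11,14,15,18,19,22,23,26,27,30,31): 1⊕0⊕0⊕0⊕0⊕1⊕0⊕1⊕1⊕1⊕1⊕1⊕0⊕0⊕1⊕0 = 0
s4 (pos 4,5,6,7,12,13,14,15,20,21,22,23,28,29,30,31): 0⊕0⊕0⊕0⊕0⊕1⊕0⊕1⊕0⊕1⊕1⊕1⊕0⊕0⊕1⊕0 = 0
s8 (pos 8,9,10,11,12,13,14,15,24,25,26,27,28,29,30,31): 1⊕0⊕0⊕1⊕0⊕1⊕0⊕1⊕0⊕1⊕0⊕0⊕0⊕0⊕1⊕0 = 0
s16 (pos 16,17,18,19,20,21,22,23,24,25,26,27,28,29,30,31): 1⊕0⊕1⊕1⊕0⊕1⊕1⊕1⊕0⊕1⊕0⊕0⊕0⊕0⊕1⊕0 = 0
Syndrome s16…s1 = 00000 → no error.
Read data bits from positions 3,5,6,7,9,10,11,12,13,14,15,17,18,19,20,21,22,23,24,25,26,27,28,29,30,31: 00000010101011011101000010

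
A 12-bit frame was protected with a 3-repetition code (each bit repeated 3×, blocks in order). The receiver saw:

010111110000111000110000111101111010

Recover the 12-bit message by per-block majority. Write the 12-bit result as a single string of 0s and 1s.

011010101110

Block 1 (010): 1 one → 0
Block 2 (111): 3 ones → 1
Block 3 (110): 2 ones → 1
Block 4 (000): 0 ones → 0
Block 5 (111): 3 ones → 1
Block 6 (000): 0 ones → 0
Block 7 (110): 2 ones → 1
Block 8 (000): 0 ones → 0
Block 9 (111): 3 ones → 1
Block 10 (101): 2 ones → 1
Block 11 (111): 3 ones → 1
Block 12 (010): 1 one → 0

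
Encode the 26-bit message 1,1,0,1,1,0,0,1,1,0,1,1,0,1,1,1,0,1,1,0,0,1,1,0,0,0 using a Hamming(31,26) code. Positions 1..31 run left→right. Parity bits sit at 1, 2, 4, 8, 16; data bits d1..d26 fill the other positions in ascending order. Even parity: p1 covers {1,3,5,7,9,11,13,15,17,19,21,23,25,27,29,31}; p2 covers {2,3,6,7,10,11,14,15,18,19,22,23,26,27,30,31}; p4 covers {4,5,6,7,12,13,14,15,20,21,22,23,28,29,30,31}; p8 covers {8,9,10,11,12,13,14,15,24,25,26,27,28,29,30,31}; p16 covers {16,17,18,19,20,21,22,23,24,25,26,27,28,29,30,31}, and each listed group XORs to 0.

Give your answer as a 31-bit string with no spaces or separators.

Place data at non-parity positions: p1 p2 1 p4 1 0 1 p8 1 0 0 1 1 0 1 p16 1 0 1 1 1 0 1 1 0 0 1 1 0 0 0
p1 (pos 1,3,5,7,9,11,13,15,17,19,21,23,25,27,29,31): XOR of data positions = 1⊕1⊕1⊕1⊕0⊕1⊕1⊕1⊕1⊕1⊕1⊕0⊕1⊕0⊕0 = 1
p2 (pos 2,3,6,7,10,11,14,15,18,19,22,23,26,27,30,31): XOR of data positions = 1⊕0⊕1⊕0⊕0⊕0⊕1⊕0⊕1⊕0⊕1⊕0⊕1⊕0⊕0 = 0
p4 (pos 4,5,6,7,12,13,14,15,20,21,22,23,28,29,30,31): XOR of data positions = 1⊕0⊕1⊕1⊕1⊕0⊕1⊕1⊕1⊕0⊕1⊕1⊕0⊕0⊕0 = 1
p8 (pos 8,9,10,11,12,13,14,15,24,25,26,27,28,29,30,31): XOR of data positions = 1⊕0⊕0⊕1⊕1⊕0⊕1⊕1⊕0⊕0⊕1⊕1⊕0⊕0⊕0 = 1
p16 (pos 16,17,18,19,20,21,22,23,24,25,26,27,28,29,30,31): XOR of data positions = 1⊕0⊕1⊕1⊕1⊕0⊕1⊕1⊕0⊕0⊕1⊕1⊕0⊕0⊕0 = 0
Codeword: 1011101110011010101110110011000

1011101110011010101110110011000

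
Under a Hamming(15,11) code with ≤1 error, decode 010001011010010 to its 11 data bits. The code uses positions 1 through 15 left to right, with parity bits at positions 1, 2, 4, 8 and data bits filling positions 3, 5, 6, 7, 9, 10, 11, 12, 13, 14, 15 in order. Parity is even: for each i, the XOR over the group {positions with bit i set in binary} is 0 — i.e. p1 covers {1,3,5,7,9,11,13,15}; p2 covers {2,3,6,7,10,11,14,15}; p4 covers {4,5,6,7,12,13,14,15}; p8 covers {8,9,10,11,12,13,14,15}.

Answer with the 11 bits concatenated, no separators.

00101010010

s1 (pos 1,3,5,7,9,11,13,15): 0⊕0⊕0⊕0⊕1⊕1⊕0⊕0 = 0
s2 (pos 2,3,6,7,10,11,14,15): 1⊕0⊕1⊕0⊕0⊕1⊕1⊕0 = 0
s4 (pos 4,5,6,7,12,13,14,15): 0⊕0⊕1⊕0⊕0⊕0⊕1⊕0 = 0
s8 (pos 8,9,10,11,12,13,14,15): 1⊕1⊕0⊕1⊕0⊕0⊕1⊕0 = 0
Syndrome s8…s1 = 0000 → no error.
Read data bits from positions 3,5,6,7,9,10,11,12,13,14,15: 00101010010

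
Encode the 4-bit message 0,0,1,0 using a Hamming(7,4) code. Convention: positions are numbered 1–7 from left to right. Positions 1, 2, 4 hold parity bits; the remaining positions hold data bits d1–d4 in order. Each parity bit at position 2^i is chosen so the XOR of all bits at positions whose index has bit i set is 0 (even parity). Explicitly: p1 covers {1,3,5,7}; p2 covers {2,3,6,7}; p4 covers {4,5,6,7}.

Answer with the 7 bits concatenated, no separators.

Place data at non-parity positions: p1 p2 0 p4 0 1 0
p1 (pos 1,3,5,7): XOR of data positions = 0⊕0⊕0 = 0
p2 (pos 2,3,6,7): XOR of data positions = 0⊕1⊕0 = 1
p4 (pos 4,5,6,7): XOR of data positions = 0⊕1⊕0 = 1
Codeword: 0101010

0101010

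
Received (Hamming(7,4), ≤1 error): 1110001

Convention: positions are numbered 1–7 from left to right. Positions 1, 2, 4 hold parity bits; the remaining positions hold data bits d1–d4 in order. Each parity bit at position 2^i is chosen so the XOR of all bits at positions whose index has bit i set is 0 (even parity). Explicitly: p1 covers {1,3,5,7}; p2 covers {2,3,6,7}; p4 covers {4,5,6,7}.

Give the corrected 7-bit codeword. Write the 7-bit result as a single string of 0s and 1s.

1110000

s1 (pos 1,3,5,7): 1⊕1⊕0⊕1 = 1
s2 (pos 2,3,6,7): 1⊕1⊕0⊕1 = 1
s4 (pos 4,5,6,7): 0⊕0⊕0⊕1 = 1
Syndrome s4…s1 = 111 → error at position 7.
Flip position 7: 1110001 → 1110000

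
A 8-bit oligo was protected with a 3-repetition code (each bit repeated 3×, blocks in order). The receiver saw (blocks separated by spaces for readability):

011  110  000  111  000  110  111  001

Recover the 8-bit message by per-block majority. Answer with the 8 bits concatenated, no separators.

11010110

Block 1 (011): 2 ones → 1
Block 2 (110): 2 ones → 1
Block 3 (000): 0 ones → 0
Block 4 (111): 3 ones → 1
Block 5 (000): 0 ones → 0
Block 6 (110): 2 ones → 1
Block 7 (111): 3 ones → 1
Block 8 (001): 1 one → 0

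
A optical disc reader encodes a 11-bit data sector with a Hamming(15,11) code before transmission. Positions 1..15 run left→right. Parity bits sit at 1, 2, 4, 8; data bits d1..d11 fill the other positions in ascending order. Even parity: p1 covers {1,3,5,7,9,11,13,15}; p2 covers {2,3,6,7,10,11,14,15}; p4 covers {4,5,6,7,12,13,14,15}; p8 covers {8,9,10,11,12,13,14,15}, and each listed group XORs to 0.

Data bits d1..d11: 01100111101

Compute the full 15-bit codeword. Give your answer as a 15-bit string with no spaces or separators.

Place data at non-parity positions: p1 p2 0 p4 1 1 0 p8 0 1 1 1 1 0 1
p1 (pos 1,3,5,7,9,11,13,15): XOR of data positions = 0⊕1⊕0⊕0⊕1⊕1⊕1 = 0
p2 (pos 2,3,6,7,10,11,14,15): XOR of data positions = 0⊕1⊕0⊕1⊕1⊕0⊕1 = 0
p4 (pos 4,5,6,7,12,13,14,15): XOR of data positions = 1⊕1⊕0⊕1⊕1⊕0⊕1 = 1
p8 (pos 8,9,10,11,12,13,14,15): XOR of data positions = 0⊕1⊕1⊕1⊕1⊕0⊕1 = 1
Codeword: 000111010111101

000111010111101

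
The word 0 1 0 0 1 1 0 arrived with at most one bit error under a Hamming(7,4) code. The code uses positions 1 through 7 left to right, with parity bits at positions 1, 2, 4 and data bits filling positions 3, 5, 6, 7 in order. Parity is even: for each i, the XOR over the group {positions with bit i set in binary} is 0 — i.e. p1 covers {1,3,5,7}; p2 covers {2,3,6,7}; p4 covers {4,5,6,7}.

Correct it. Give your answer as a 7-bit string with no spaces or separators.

1100110

s1 (pos 1,3,5,7): 0⊕0⊕1⊕0 = 1
s2 (pos 2,3,6,7): 1⊕0⊕1⊕0 = 0
s4 (pos 4,5,6,7): 0⊕1⊕1⊕0 = 0
Syndrome s4…s1 = 001 → error at position 1.
Flip position 1: 0100110 → 1100110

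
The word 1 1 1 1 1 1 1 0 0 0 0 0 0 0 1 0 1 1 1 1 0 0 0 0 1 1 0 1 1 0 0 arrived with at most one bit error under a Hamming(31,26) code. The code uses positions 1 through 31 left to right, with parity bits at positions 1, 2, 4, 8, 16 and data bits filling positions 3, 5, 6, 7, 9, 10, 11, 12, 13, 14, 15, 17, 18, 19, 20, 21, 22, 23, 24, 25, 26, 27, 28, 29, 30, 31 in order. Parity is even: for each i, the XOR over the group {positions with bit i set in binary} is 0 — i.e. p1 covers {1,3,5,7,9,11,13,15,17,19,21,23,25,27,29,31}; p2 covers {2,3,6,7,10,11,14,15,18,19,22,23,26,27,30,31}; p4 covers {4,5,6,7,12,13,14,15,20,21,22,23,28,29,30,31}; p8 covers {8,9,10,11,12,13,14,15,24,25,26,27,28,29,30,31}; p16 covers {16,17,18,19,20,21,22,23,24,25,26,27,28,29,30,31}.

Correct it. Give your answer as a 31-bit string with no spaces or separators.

s1 (pos 1,3,5,7,9,11,13,15,17,19,21,23,25,27,29,31): 1⊕1⊕1⊕1⊕0⊕0⊕0⊕1⊕1⊕1⊕0⊕0⊕1⊕0⊕1⊕0 = 1
s2 (pos 2,3,6,7,10,11,14,15,18,19,22,23,26,27,30,31): 1⊕1⊕1⊕1⊕0⊕0⊕0⊕1⊕1⊕1⊕0⊕0⊕1⊕0⊕0⊕0 = 0
s4 (pos 4,5,6,7,12,13,14,15,20,21,22,23,28,29,30,31): 1⊕1⊕1⊕1⊕0⊕0⊕0⊕1⊕1⊕0⊕0⊕0⊕1⊕1⊕0⊕0 = 0
s8 (pos 8,9,10,11,12,13,14,15,24,25,26,27,28,29,30,31): 0⊕0⊕0⊕0⊕0⊕0⊕0⊕1⊕0⊕1⊕1⊕0⊕1⊕1⊕0⊕0 = 1
s16 (pos 16,17,18,19,20,21,22,23,24,25,26,27,28,29,30,31): 0⊕1⊕1⊕1⊕1⊕0⊕0⊕0⊕0⊕1⊕1⊕0⊕1⊕1⊕0⊕0 = 0
Syndrome s16…s1 = 01001 → error at position 9.
Flip position 9: 1111111000000010111100001101100 → 1111111010000010111100001101100

1111111010000010111100001101100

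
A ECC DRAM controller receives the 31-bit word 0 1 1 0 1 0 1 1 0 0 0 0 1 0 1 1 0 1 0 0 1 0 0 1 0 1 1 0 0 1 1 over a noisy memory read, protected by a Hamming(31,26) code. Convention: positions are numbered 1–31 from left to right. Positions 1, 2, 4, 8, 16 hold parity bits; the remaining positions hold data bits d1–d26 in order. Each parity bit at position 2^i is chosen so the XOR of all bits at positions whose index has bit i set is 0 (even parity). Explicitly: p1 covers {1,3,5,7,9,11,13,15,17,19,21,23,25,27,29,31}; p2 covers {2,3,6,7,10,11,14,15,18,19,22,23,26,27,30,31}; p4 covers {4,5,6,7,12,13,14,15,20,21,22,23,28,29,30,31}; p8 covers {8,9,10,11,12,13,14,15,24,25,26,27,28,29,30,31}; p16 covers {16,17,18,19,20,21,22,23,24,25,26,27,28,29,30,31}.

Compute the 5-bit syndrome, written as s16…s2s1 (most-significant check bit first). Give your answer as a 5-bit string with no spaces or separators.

s1 (pos 1,3,5,7,9,11,13,15,17,19,21,23,25,27,29,31): 0⊕1⊕1⊕1⊕0⊕0⊕1⊕1⊕0⊕0⊕1⊕0⊕0⊕1⊕0⊕1 = 0
s2 (pos 2,3,6,7,10,11,14,15,18,19,22,23,26,27,30,31): 1⊕1⊕0⊕1⊕0⊕0⊕0⊕1⊕1⊕0⊕0⊕0⊕1⊕1⊕1⊕1 = 1
s4 (pos 4,5,6,7,12,13,14,15,20,21,22,23,28,29,30,31): 0⊕1⊕0⊕1⊕0⊕1⊕0⊕1⊕0⊕1⊕0⊕0⊕0⊕0⊕1⊕1 = 1
s8 (pos 8,9,10,11,12,13,14,15,24,25,26,27,28,29,30,31): 1⊕0⊕0⊕0⊕0⊕1⊕0⊕1⊕1⊕0⊕1⊕1⊕0⊕0⊕1⊕1 = 0
s16 (pos 16,17,18,19,20,21,22,23,24,25,26,27,28,29,30,31): 1⊕0⊕1⊕0⊕0⊕1⊕0⊕0⊕1⊕0⊕1⊕1⊕0⊕0⊕1⊕1 = 0
Syndrome s16…s1 = 00110 → error at position 6.

00110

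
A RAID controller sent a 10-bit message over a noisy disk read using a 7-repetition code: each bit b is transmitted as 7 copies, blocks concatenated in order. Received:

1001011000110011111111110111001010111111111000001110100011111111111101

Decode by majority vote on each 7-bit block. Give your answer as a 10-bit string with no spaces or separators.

Block 1 (1001011): 4 ones → 1
Block 2 (0001100): 2 ones → 0
Block 3 (1111111): 7 ones → 1
Block 4 (1110111): 6 ones → 1
Block 5 (0010101): 3 ones → 0
Block 6 (1111111): 7 ones → 1
Block 7 (1000001): 2 ones → 0
Block 8 (1101000): 3 ones → 0
Block 9 (1111111): 7 ones → 1
Block 10 (1111101): 6 ones → 1

1011010011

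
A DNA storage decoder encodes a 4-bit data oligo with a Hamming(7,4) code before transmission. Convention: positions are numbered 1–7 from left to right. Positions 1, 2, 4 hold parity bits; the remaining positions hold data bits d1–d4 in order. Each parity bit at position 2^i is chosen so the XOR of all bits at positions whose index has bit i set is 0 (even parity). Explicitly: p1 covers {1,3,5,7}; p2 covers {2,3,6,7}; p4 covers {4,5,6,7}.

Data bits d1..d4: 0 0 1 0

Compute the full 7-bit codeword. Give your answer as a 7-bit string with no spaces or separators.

Place data at non-parity positions: p1 p2 0 p4 0 1 0
p1 (pos 1,3,5,7): XOR of data positions = 0⊕0⊕0 = 0
p2 (pos 2,3,6,7): XOR of data positions = 0⊕1⊕0 = 1
p4 (pos 4,5,6,7): XOR of data positions = 0⊕1⊕0 = 1
Codeword: 0101010

0101010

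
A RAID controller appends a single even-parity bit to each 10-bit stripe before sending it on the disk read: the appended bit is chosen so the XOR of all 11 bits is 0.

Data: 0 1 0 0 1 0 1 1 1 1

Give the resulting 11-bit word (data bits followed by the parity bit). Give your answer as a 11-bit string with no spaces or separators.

XOR of the 10 data bits: 0⊕1⊕0⊕0⊕1⊕0⊕1⊕1⊕1⊕1 = 0
Parity bit = 0 (so all 11 bits XOR to 0).

01001011110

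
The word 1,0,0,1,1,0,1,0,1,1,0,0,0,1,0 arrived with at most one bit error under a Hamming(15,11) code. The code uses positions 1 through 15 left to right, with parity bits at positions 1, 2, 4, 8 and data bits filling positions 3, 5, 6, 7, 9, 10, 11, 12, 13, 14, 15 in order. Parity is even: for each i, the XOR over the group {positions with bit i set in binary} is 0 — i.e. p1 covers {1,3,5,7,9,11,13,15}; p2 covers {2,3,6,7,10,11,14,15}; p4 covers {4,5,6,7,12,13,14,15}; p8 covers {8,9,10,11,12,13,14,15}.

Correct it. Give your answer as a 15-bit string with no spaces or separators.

s1 (pos 1,3,5,7,9,11,13,15): 1⊕0⊕1⊕1⊕1⊕0⊕0⊕0 = 0
s2 (pos 2,3,6,7,10,11,14,15): 0⊕0⊕0⊕1⊕1⊕0⊕1⊕0 = 1
s4 (pos 4,5,6,7,12,13,14,15): 1⊕1⊕0⊕1⊕0⊕0⊕1⊕0 = 0
s8 (pos 8,9,10,11,12,13,14,15): 0⊕1⊕1⊕0⊕0⊕0⊕1⊕0 = 1
Syndrome s8…s1 = 1010 → error at position 10.
Flip position 10: 100110101100010 → 100110101000010

100110101000010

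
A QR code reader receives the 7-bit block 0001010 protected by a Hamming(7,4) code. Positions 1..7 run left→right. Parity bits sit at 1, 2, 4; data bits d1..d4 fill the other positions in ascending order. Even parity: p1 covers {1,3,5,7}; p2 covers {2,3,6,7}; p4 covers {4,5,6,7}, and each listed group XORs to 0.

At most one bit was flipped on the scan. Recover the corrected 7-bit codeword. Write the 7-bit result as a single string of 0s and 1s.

s1 (pos 1,3,5,7): 0⊕0⊕0⊕0 = 0
s2 (pos 2,3,6,7): 0⊕0⊕1⊕0 = 1
s4 (pos 4,5,6,7): 1⊕0⊕1⊕0 = 0
Syndrome s4…s1 = 010 → error at position 2.
Flip position 2: 0001010 → 0101010

0101010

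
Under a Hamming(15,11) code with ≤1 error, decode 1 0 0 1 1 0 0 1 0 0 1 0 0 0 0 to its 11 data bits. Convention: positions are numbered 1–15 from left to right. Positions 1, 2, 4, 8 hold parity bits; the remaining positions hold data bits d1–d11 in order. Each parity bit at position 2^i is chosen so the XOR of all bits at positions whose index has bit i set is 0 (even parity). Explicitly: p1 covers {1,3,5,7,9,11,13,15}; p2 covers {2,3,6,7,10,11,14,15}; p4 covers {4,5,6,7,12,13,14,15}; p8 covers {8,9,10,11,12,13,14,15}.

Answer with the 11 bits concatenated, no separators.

11000010000

s1 (pos 1,3,5,7,9,11,13,15): 1⊕0⊕1⊕0⊕0⊕1⊕0⊕0 = 1
s2 (pos 2,3,6,7,10,11,14,15): 0⊕0⊕0⊕0⊕0⊕1⊕0⊕0 = 1
s4 (pos 4,5,6,7,12,13,14,15): 1⊕1⊕0⊕0⊕0⊕0⊕0⊕0 = 0
s8 (pos 8,9,10,11,12,13,14,15): 1⊕0⊕0⊕1⊕0⊕0⊕0⊕0 = 0
Syndrome s8…s1 = 0011 → error at position 3.
Flip position 3: 100110010010000 → 101110010010000
Read data bits from positions 3,5,6,7,9,10,11,12,13,14,15: 11000010000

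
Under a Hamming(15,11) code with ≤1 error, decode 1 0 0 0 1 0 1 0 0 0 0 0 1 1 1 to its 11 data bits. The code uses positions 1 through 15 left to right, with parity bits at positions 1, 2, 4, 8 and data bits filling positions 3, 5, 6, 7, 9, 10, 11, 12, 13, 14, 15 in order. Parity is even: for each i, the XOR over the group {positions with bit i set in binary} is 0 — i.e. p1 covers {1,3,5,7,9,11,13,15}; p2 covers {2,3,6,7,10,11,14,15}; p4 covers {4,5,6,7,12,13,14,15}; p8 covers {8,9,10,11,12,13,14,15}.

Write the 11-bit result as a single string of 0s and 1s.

01010000110

s1 (pos 1,3,5,7,9,11,13,15): 1⊕0⊕1⊕1⊕0⊕0⊕1⊕1 = 1
s2 (pos 2,3,6,7,10,11,14,15): 0⊕0⊕0⊕1⊕0⊕0⊕1⊕1 = 1
s4 (pos 4,5,6,7,12,13,14,15): 0⊕1⊕0⊕1⊕0⊕1⊕1⊕1 = 1
s8 (pos 8,9,10,11,12,13,14,15): 0⊕0⊕0⊕0⊕0⊕1⊕1⊕1 = 1
Syndrome s8…s1 = 1111 → error at position 15.
Flip position 15: 100010100000111 → 100010100000110
Read data bits from positions 3,5,6,7,9,10,11,12,13,14,15: 01010000110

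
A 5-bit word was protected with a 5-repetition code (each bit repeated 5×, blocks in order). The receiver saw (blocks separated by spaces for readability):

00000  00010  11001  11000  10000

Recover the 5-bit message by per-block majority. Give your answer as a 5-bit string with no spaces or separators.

00100

Block 1 (00000): 0 ones → 0
Block 2 (00010): 1 one → 0
Block 3 (11001): 3 ones → 1
Block 4 (11000): 2 ones → 0
Block 5 (10000): 1 one → 0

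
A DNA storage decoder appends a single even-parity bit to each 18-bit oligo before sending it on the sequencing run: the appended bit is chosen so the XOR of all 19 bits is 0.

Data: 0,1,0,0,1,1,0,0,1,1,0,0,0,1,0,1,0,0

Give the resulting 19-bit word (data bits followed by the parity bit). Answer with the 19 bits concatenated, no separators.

XOR of the 18 data bits: 0⊕1⊕0⊕0⊕1⊕1⊕0⊕0⊕1⊕1⊕0⊕0⊕0⊕1⊕0⊕1⊕0⊕0 = 1
Parity bit = 1 (so all 19 bits XOR to 0).

0100110011000101001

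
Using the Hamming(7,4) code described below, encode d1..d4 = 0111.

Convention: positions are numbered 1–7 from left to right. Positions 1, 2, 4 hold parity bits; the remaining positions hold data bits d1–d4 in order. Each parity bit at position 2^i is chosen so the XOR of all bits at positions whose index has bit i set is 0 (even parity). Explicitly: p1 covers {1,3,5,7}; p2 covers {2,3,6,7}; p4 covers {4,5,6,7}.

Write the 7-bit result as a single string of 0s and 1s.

Place data at non-parity positions: p1 p2 0 p4 1 1 1
p1 (pos 1,3,5,7): XOR of data positions = 0⊕1⊕1 = 0
p2 (pos 2,3,6,7): XOR of data positions = 0⊕1⊕1 = 0
p4 (pos 4,5,6,7): XOR of data positions = 1⊕1⊕1 = 1
Codeword: 0001111

0001111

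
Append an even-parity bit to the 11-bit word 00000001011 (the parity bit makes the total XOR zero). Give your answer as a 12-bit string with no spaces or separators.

XOR of the 11 data bits: 0⊕0⊕0⊕0⊕0⊕0⊕0⊕1⊕0⊕1⊕1 = 1
Parity bit = 1 (so all 12 bits XOR to 0).

000000010111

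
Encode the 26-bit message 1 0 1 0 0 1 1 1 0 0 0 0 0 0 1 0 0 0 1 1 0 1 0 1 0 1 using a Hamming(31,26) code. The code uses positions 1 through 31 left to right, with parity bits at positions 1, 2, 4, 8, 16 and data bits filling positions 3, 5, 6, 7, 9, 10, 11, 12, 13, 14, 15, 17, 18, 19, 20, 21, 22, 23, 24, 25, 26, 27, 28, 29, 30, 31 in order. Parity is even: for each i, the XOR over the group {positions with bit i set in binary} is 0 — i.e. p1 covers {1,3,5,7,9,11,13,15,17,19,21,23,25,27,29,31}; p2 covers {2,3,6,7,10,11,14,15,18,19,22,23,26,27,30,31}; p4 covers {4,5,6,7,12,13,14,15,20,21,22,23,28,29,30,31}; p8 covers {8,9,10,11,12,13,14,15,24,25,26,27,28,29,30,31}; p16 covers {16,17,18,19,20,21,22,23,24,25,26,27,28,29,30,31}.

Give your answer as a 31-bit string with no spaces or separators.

0011010001110000000100011010101

Place data at non-parity positions: p1 p2 1 p4 0 1 0 p8 0 1 1 1 0 0 0 p16 0 0 0 1 0 0 0 1 1 0 1 0 1 0 1
p1 (pos 1,3,5,7,9,11,13,15,17,19,21,23,25,27,29,31): XOR of data positions = 1⊕0⊕0⊕0⊕1⊕0⊕0⊕0⊕0⊕0⊕0⊕1⊕1⊕1⊕1 = 0
p2 (pos 2,3,6,7,10,11,14,15,18,19,22,23,26,27,30,31): XOR of data positions = 1⊕1⊕0⊕1⊕1⊕0⊕0⊕0⊕0⊕0⊕0⊕0⊕1⊕0⊕1 = 0
p4 (pos 4,5,6,7,12,13,14,15,20,21,22,23,28,29,30,31): XOR of data positions = 0⊕1⊕0⊕1⊕0⊕0⊕0⊕1⊕0⊕0⊕0⊕0⊕1⊕0⊕1 = 1
p8 (pos 8,9,10,11,12,13,14,15,24,25,26,27,28,29,30,31): XOR of data positions = 0⊕1⊕1⊕1⊕0⊕0⊕0⊕1⊕1⊕0⊕1⊕0⊕1⊕0⊕1 = 0
p16 (pos 16,17,18,19,20,21,22,23,24,25,26,27,28,29,30,31): XOR of data positions = 0⊕0⊕0⊕1⊕0⊕0⊕0⊕1⊕1⊕0⊕1⊕0⊕1⊕0⊕1 = 0
Codeword: 0011010001110000000100011010101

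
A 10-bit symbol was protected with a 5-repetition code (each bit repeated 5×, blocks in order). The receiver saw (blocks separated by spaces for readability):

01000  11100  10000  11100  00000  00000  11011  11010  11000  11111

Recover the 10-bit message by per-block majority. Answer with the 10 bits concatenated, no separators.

0101001101

Block 1 (01000): 1 one → 0
Block 2 (11100): 3 ones → 1
Block 3 (10000): 1 one → 0
Block 4 (11100): 3 ones → 1
Block 5 (00000): 0 ones → 0
Block 6 (00000): 0 ones → 0
Block 7 (11011): 4 ones → 1
Block 8 (11010): 3 ones → 1
Block 9 (11000): 2 ones → 0
Block 10 (11111): 5 ones → 1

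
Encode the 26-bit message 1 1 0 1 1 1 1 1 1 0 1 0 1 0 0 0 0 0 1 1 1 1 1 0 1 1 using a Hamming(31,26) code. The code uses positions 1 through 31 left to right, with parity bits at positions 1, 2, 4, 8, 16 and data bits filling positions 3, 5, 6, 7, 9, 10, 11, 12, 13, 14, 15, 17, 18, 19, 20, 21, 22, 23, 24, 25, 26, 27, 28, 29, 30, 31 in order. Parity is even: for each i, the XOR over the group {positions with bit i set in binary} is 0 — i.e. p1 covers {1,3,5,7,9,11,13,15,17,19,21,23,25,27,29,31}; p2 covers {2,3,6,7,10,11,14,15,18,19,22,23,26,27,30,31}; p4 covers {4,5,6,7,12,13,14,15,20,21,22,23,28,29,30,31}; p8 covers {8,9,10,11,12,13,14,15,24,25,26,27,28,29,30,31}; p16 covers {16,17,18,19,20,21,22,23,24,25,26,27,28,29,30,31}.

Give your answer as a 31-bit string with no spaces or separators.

Place data at non-parity positions: p1 p2 1 p4 1 0 1 p8 1 1 1 1 1 0 1 p16 0 1 0 0 0 0 0 1 1 1 1 1 0 1 1
p1 (pos 1,3,5,7,9,11,13,15,17,19,21,23,25,27,29,31): XOR of data positions = 1⊕1⊕1⊕1⊕1⊕1⊕1⊕0⊕0⊕0⊕0⊕1⊕1⊕0⊕1 = 0
p2 (pos 2,3,6,7,10,11,14,15,18,19,22,23,26,27,30,31): XOR of data positions = 1⊕0⊕1⊕1⊕1⊕0⊕1⊕1⊕0⊕0⊕0⊕1⊕1⊕1⊕1 = 0
p4 (pos 4,5,6,7,12,13,14,15,20,21,22,23,28,29,30,31): XOR of data positions = 1⊕0⊕1⊕1⊕1⊕0⊕1⊕0⊕0⊕0⊕0⊕1⊕0⊕1⊕1 = 0
p8 (pos 8,9,10,11,12,13,14,15,24,25,26,27,28,29,30,31): XOR of data positions = 1⊕1⊕1⊕1⊕1⊕0⊕1⊕1⊕1⊕1⊕1⊕1⊕0⊕1⊕1 = 1
p16 (pos 16,17,18,19,20,21,22,23,24,25,26,27,28,29,30,31): XOR of data positions = 0⊕1⊕0⊕0⊕0⊕0⊕0⊕1⊕1⊕1⊕1⊕1⊕0⊕1⊕1 = 0
Codeword: 0010101111111010010000011111011

0010101111111010010000011111011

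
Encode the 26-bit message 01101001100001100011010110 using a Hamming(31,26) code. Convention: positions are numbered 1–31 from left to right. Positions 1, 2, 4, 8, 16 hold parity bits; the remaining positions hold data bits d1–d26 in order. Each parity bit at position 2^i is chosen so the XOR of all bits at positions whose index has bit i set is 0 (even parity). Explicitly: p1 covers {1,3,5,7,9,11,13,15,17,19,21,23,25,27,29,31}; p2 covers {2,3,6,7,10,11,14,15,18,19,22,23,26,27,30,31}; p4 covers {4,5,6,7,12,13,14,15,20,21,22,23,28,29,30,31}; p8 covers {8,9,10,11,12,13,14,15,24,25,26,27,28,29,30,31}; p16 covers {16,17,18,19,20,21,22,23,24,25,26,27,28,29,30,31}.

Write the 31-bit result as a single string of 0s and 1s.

1001110010011001001100011010110

Place data at non-parity positions: p1 p2 0 p4 1 1 0 p8 1 0 0 1 1 0 0 p16 0 0 1 1 0 0 0 1 1 0 1 0 1 1 0
p1 (pos 1,3,5,7,9,11,13,15,17,19,21,23,25,27,29,31): XOR of data positions = 0⊕1⊕0⊕1⊕0⊕1⊕0⊕0⊕1⊕0⊕0⊕1⊕1⊕1⊕0 = 1
p2 (pos 2,3,6,7,10,11,14,15,18,19,22,23,26,27,30,31): XOR of data positions = 0⊕1⊕0⊕0⊕0⊕0⊕0⊕0⊕1⊕0⊕0⊕0⊕1⊕1⊕0 = 0
p4 (pos 4,5,6,7,12,13,14,15,20,21,22,23,28,29,30,31): XOR of data positions = 1⊕1⊕0⊕1⊕1⊕0⊕0⊕1⊕0⊕0⊕0⊕0⊕1⊕1⊕0 = 1
p8 (pos 8,9,10,11,12,13,14,15,24,25,26,27,28,29,30,31): XOR of data positions = 1⊕0⊕0⊕1⊕1⊕0⊕0⊕1⊕1⊕0⊕1⊕0⊕1⊕1⊕0 = 0
p16 (pos 16,17,18,19,20,21,22,23,24,25,26,27,28,29,30,31): XOR of data positions = 0⊕0⊕1⊕1⊕0⊕0⊕0⊕1⊕1⊕0⊕1⊕0⊕1⊕1⊕0 = 1
Codeword: 1001110010011001001100011010110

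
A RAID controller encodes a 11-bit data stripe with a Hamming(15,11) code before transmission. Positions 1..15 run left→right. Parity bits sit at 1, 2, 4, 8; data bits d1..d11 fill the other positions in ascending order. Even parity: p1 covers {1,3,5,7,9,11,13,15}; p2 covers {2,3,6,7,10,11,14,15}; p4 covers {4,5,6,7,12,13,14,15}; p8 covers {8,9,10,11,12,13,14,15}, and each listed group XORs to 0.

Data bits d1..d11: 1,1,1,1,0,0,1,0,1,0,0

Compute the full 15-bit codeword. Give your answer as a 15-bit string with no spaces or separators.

101011100010100

Place data at non-parity positions: p1 p2 1 p4 1 1 1 p8 0 0 1 0 1 0 0
p1 (pos 1,3,5,7,9,11,13,15): XOR of data positions = 1⊕1⊕1⊕0⊕1⊕1⊕0 = 1
p2 (pos 2,3,6,7,10,11,14,15): XOR of data positions = 1⊕1⊕1⊕0⊕1⊕0⊕0 = 0
p4 (pos 4,5,6,7,12,13,14,15): XOR of data positions = 1⊕1⊕1⊕0⊕1⊕0⊕0 = 0
p8 (pos 8,9,10,11,12,13,14,15): XOR of data positions = 0⊕0⊕1⊕0⊕1⊕0⊕0 = 0
Codeword: 101011100010100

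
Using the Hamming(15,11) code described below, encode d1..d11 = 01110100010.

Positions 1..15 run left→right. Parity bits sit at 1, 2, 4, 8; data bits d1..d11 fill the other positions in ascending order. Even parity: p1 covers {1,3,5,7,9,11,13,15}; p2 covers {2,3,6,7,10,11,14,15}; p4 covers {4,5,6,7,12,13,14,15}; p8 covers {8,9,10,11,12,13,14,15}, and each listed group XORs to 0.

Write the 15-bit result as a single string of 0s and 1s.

Place data at non-parity positions: p1 p2 0 p4 1 1 1 p8 0 1 0 0 0 1 0
p1 (pos 1,3,5,7,9,11,13,15): XOR of data positions = 0⊕1⊕1⊕0⊕0⊕0⊕0 = 0
p2 (pos 2,3,6,7,10,11,14,15): XOR of data positions = 0⊕1⊕1⊕1⊕0⊕1⊕0 = 0
p4 (pos 4,5,6,7,12,13,14,15): XOR of data positions = 1⊕1⊕1⊕0⊕0⊕1⊕0 = 0
p8 (pos 8,9,10,11,12,13,14,15): XOR of data positions = 0⊕1⊕0⊕0⊕0⊕1⊕0 = 0
Codeword: 000011100100010

000011100100010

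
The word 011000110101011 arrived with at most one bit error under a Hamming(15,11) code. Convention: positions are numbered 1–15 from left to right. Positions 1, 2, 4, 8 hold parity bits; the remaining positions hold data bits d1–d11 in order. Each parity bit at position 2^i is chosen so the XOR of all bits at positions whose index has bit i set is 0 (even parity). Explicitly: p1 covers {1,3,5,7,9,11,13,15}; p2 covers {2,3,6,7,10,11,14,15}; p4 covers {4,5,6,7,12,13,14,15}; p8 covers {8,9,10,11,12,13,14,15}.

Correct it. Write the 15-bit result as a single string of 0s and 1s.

s1 (pos 1,3,5,7,9,11,13,15): 0⊕1⊕0⊕1⊕0⊕0⊕0⊕1 = 1
s2 (pos 2,3,6,7,10,11,14,15): 1⊕1⊕0⊕1⊕1⊕0⊕1⊕1 = 0
s4 (pos 4,5,6,7,12,13,14,15): 0⊕0⊕0⊕1⊕1⊕0⊕1⊕1 = 0
s8 (pos 8,9,10,11,12,13,14,15): 1⊕0⊕1⊕0⊕1⊕0⊕1⊕1 = 1
Syndrome s8…s1 = 1001 → error at position 9.
Flip position 9: 011000110101011 → 011000111101011

011000111101011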